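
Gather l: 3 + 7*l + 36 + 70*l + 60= 77*l + 99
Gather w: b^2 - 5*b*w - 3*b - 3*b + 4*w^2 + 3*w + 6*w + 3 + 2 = b^2 - 6*b + 4*w^2 + w*(9 - 5*b) + 5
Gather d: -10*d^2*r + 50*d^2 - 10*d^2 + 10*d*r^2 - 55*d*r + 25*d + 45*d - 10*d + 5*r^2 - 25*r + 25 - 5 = d^2*(40 - 10*r) + d*(10*r^2 - 55*r + 60) + 5*r^2 - 25*r + 20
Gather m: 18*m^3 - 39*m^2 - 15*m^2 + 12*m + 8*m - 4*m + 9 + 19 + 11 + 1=18*m^3 - 54*m^2 + 16*m + 40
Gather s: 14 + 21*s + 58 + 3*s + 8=24*s + 80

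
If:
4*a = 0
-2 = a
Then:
No Solution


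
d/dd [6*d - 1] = 6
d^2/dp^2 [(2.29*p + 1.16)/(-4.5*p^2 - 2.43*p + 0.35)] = (-(2.29*p + 1.16)*(9.0*p + 2.43)*(18.0*p + 4.86) + (61.83*p + 21.5694)*(4.5*p^2 + 2.43*p - 0.35))/(4.5*p^2 + 2.43*p - 0.35)^3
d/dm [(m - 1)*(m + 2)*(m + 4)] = 3*m^2 + 10*m + 2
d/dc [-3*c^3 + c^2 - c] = -9*c^2 + 2*c - 1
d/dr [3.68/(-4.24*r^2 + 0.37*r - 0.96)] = (31.2064*r - 1.3616)/(4.24*r^2 - 0.37*r + 0.96)^2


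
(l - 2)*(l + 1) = l^2 - l - 2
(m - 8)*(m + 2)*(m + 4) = m^3 - 2*m^2 - 40*m - 64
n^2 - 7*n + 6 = (n - 6)*(n - 1)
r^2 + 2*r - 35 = (r - 5)*(r + 7)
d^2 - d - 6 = (d - 3)*(d + 2)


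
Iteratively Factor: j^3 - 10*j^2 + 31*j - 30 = (j - 2)*(j^2 - 8*j + 15) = (j - 5)*(j - 2)*(j - 3)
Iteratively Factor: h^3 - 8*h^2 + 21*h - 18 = (h - 3)*(h^2 - 5*h + 6) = (h - 3)*(h - 2)*(h - 3)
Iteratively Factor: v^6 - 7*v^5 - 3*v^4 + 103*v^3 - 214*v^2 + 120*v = (v)*(v^5 - 7*v^4 - 3*v^3 + 103*v^2 - 214*v + 120) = v*(v - 2)*(v^4 - 5*v^3 - 13*v^2 + 77*v - 60) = v*(v - 2)*(v + 4)*(v^3 - 9*v^2 + 23*v - 15) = v*(v - 5)*(v - 2)*(v + 4)*(v^2 - 4*v + 3) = v*(v - 5)*(v - 3)*(v - 2)*(v + 4)*(v - 1)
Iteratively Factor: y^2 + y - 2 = (y - 1)*(y + 2)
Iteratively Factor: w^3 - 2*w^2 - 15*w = (w)*(w^2 - 2*w - 15) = w*(w - 5)*(w + 3)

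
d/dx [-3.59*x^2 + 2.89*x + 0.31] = 2.89 - 7.18*x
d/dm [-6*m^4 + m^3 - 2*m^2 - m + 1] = -24*m^3 + 3*m^2 - 4*m - 1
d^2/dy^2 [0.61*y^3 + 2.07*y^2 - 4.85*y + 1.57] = 3.66*y + 4.14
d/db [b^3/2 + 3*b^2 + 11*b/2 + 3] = 3*b^2/2 + 6*b + 11/2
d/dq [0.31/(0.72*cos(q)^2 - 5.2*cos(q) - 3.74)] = (0.4464*cos(q) - 1.612)*sin(q)/(-0.72*cos(q)^2 + 5.2*cos(q) + 3.74)^2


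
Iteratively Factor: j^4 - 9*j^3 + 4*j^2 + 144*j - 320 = (j - 5)*(j^3 - 4*j^2 - 16*j + 64) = (j - 5)*(j - 4)*(j^2 - 16) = (j - 5)*(j - 4)*(j + 4)*(j - 4)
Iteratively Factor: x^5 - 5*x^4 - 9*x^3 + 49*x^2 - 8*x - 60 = (x - 2)*(x^4 - 3*x^3 - 15*x^2 + 19*x + 30) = (x - 2)^2*(x^3 - x^2 - 17*x - 15) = (x - 2)^2*(x + 3)*(x^2 - 4*x - 5) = (x - 2)^2*(x + 1)*(x + 3)*(x - 5)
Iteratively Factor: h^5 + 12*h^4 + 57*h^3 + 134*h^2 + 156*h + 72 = (h + 3)*(h^4 + 9*h^3 + 30*h^2 + 44*h + 24) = (h + 2)*(h + 3)*(h^3 + 7*h^2 + 16*h + 12) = (h + 2)^2*(h + 3)*(h^2 + 5*h + 6) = (h + 2)^3*(h + 3)*(h + 3)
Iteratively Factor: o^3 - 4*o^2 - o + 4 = (o - 4)*(o^2 - 1) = (o - 4)*(o + 1)*(o - 1)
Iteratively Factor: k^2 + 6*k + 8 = (k + 4)*(k + 2)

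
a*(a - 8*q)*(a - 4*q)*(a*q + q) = a^4*q - 12*a^3*q^2 + a^3*q + 32*a^2*q^3 - 12*a^2*q^2 + 32*a*q^3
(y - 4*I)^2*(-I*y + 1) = -I*y^3 - 7*y^2 + 8*I*y - 16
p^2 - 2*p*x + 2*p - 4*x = (p + 2)*(p - 2*x)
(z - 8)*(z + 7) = z^2 - z - 56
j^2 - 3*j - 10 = (j - 5)*(j + 2)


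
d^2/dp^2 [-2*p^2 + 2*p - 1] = -4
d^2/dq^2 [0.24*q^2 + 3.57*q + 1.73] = 0.480000000000000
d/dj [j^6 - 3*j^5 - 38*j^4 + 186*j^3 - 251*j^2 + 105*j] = 6*j^5 - 15*j^4 - 152*j^3 + 558*j^2 - 502*j + 105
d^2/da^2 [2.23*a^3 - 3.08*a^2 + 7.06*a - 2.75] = 13.38*a - 6.16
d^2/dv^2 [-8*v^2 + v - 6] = -16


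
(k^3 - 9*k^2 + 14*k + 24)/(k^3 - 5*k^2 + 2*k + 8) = (k - 6)/(k - 2)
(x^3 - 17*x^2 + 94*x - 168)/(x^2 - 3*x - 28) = (x^2 - 10*x + 24)/(x + 4)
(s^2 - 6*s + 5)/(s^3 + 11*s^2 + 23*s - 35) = (s - 5)/(s^2 + 12*s + 35)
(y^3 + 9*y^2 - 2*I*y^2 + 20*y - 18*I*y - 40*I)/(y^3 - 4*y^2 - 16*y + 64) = (y^2 + y*(5 - 2*I) - 10*I)/(y^2 - 8*y + 16)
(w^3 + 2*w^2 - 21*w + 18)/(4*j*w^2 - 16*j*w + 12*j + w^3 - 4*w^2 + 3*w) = (w + 6)/(4*j + w)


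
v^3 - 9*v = v*(v - 3)*(v + 3)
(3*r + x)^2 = 9*r^2 + 6*r*x + x^2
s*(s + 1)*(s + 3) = s^3 + 4*s^2 + 3*s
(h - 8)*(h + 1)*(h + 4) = h^3 - 3*h^2 - 36*h - 32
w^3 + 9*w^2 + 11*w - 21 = (w - 1)*(w + 3)*(w + 7)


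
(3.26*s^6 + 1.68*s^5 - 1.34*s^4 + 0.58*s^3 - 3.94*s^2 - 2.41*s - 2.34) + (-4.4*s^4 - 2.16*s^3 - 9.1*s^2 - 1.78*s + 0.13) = 3.26*s^6 + 1.68*s^5 - 5.74*s^4 - 1.58*s^3 - 13.04*s^2 - 4.19*s - 2.21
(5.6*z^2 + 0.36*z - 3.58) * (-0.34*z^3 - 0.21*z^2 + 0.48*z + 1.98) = -1.904*z^5 - 1.2984*z^4 + 3.8296*z^3 + 12.0126*z^2 - 1.0056*z - 7.0884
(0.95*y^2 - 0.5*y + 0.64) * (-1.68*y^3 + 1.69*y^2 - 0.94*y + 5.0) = -1.596*y^5 + 2.4455*y^4 - 2.8132*y^3 + 6.3016*y^2 - 3.1016*y + 3.2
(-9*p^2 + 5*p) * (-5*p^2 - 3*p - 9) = 45*p^4 + 2*p^3 + 66*p^2 - 45*p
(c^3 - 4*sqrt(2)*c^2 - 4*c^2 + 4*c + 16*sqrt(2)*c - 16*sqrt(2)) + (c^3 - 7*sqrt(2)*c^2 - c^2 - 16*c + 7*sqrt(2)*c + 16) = 2*c^3 - 11*sqrt(2)*c^2 - 5*c^2 - 12*c + 23*sqrt(2)*c - 16*sqrt(2) + 16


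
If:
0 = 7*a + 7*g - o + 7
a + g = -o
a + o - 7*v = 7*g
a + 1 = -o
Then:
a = -15/8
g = 1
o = 7/8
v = -8/7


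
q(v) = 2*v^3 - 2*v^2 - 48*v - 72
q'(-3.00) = 18.00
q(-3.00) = 0.00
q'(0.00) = -48.00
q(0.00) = -72.00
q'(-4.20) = 74.64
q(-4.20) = -53.86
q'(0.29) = -48.66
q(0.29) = -86.04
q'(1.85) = -34.86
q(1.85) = -154.98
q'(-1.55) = -27.38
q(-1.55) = -9.85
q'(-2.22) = -9.55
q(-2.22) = 2.82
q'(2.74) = -13.91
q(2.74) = -177.39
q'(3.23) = 1.68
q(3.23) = -180.51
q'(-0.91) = -39.39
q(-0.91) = -31.48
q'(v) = 6*v^2 - 4*v - 48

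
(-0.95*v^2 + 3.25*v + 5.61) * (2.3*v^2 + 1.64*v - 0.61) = -2.185*v^4 + 5.917*v^3 + 18.8125*v^2 + 7.2179*v - 3.4221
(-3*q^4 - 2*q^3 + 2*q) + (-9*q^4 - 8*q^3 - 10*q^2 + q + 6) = -12*q^4 - 10*q^3 - 10*q^2 + 3*q + 6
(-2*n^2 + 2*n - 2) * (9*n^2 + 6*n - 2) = -18*n^4 + 6*n^3 - 2*n^2 - 16*n + 4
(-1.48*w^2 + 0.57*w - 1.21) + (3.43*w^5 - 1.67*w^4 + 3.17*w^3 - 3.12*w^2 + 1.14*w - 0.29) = 3.43*w^5 - 1.67*w^4 + 3.17*w^3 - 4.6*w^2 + 1.71*w - 1.5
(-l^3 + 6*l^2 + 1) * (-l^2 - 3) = l^5 - 6*l^4 + 3*l^3 - 19*l^2 - 3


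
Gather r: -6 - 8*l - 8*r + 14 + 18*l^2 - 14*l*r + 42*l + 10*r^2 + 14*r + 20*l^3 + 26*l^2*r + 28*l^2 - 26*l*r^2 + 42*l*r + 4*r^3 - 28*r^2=20*l^3 + 46*l^2 + 34*l + 4*r^3 + r^2*(-26*l - 18) + r*(26*l^2 + 28*l + 6) + 8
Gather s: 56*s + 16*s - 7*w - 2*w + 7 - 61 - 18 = 72*s - 9*w - 72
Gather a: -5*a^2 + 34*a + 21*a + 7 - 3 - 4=-5*a^2 + 55*a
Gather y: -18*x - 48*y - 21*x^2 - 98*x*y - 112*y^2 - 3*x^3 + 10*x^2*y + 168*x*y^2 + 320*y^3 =-3*x^3 - 21*x^2 - 18*x + 320*y^3 + y^2*(168*x - 112) + y*(10*x^2 - 98*x - 48)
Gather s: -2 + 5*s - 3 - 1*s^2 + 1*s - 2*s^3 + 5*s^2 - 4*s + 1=-2*s^3 + 4*s^2 + 2*s - 4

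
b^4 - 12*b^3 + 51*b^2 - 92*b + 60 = (b - 5)*(b - 3)*(b - 2)^2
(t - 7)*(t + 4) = t^2 - 3*t - 28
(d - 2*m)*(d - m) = d^2 - 3*d*m + 2*m^2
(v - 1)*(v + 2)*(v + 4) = v^3 + 5*v^2 + 2*v - 8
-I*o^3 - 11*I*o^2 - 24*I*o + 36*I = (o + 6)^2*(-I*o + I)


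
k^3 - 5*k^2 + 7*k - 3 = (k - 3)*(k - 1)^2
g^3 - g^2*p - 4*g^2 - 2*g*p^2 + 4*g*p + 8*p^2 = (g - 4)*(g - 2*p)*(g + p)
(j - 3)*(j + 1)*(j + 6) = j^3 + 4*j^2 - 15*j - 18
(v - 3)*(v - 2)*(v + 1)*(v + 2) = v^4 - 2*v^3 - 7*v^2 + 8*v + 12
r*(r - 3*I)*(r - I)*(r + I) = r^4 - 3*I*r^3 + r^2 - 3*I*r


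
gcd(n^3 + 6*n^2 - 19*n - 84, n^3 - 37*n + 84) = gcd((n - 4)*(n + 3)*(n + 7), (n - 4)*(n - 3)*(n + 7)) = n^2 + 3*n - 28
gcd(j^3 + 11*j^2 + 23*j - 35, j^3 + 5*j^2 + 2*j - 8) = j - 1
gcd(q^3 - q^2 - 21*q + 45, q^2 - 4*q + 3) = q - 3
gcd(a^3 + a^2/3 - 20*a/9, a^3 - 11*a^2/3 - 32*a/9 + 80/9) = a^2 + a/3 - 20/9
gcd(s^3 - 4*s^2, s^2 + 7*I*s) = s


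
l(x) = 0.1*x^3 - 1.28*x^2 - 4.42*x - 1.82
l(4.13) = -34.86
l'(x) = 0.3*x^2 - 2.56*x - 4.42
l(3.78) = -31.42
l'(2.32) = -8.74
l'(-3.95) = 10.37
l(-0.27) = -0.72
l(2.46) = -18.95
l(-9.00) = -138.62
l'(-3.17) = 6.71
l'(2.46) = -8.90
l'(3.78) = -9.81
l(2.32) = -17.72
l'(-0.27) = -3.71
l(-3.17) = -3.86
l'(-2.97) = 5.83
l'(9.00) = -3.16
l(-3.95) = -10.50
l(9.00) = -72.38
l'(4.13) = -9.88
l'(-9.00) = 42.92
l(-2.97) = -2.60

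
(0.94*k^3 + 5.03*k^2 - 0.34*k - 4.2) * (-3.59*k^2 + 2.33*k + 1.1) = -3.3746*k^5 - 15.8675*k^4 + 13.9745*k^3 + 19.8188*k^2 - 10.16*k - 4.62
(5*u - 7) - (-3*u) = 8*u - 7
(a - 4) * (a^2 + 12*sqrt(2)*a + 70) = a^3 - 4*a^2 + 12*sqrt(2)*a^2 - 48*sqrt(2)*a + 70*a - 280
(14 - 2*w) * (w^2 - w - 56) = -2*w^3 + 16*w^2 + 98*w - 784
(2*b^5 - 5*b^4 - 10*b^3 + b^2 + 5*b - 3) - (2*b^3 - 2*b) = 2*b^5 - 5*b^4 - 12*b^3 + b^2 + 7*b - 3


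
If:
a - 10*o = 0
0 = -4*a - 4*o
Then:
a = 0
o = 0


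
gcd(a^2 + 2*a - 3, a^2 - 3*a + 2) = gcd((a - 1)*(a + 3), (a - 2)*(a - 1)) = a - 1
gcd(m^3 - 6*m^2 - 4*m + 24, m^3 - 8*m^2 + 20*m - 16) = m - 2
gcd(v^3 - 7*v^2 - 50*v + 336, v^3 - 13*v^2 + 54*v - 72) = v - 6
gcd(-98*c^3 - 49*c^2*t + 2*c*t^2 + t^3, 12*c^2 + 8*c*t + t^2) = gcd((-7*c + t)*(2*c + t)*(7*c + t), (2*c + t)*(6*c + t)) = 2*c + t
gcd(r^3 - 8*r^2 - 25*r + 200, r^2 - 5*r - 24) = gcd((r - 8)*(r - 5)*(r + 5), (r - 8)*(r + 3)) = r - 8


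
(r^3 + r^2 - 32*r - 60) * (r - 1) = r^4 - 33*r^2 - 28*r + 60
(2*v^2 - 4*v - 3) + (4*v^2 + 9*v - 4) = 6*v^2 + 5*v - 7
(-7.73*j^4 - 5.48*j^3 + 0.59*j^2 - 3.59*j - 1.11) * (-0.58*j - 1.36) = 4.4834*j^5 + 13.6912*j^4 + 7.1106*j^3 + 1.2798*j^2 + 5.5262*j + 1.5096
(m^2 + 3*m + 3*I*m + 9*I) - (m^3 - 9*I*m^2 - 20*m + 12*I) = -m^3 + m^2 + 9*I*m^2 + 23*m + 3*I*m - 3*I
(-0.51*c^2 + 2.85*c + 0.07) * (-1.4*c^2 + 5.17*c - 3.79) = 0.714*c^4 - 6.6267*c^3 + 16.5694*c^2 - 10.4396*c - 0.2653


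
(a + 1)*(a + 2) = a^2 + 3*a + 2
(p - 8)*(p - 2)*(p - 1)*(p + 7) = p^4 - 4*p^3 - 51*p^2 + 166*p - 112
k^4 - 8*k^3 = k^3*(k - 8)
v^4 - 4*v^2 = v^2*(v - 2)*(v + 2)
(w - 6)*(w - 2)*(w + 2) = w^3 - 6*w^2 - 4*w + 24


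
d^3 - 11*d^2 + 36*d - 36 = (d - 6)*(d - 3)*(d - 2)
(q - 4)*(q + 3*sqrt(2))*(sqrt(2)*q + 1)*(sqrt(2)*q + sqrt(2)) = 2*q^4 - 6*q^3 + 7*sqrt(2)*q^3 - 21*sqrt(2)*q^2 - 2*q^2 - 28*sqrt(2)*q - 18*q - 24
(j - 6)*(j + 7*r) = j^2 + 7*j*r - 6*j - 42*r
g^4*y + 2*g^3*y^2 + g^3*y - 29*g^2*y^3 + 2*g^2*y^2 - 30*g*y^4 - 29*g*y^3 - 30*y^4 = (g - 5*y)*(g + y)*(g + 6*y)*(g*y + y)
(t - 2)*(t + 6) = t^2 + 4*t - 12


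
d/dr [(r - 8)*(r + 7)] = 2*r - 1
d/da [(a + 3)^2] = 2*a + 6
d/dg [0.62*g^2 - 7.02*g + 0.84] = 1.24*g - 7.02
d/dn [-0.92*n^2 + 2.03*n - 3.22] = 2.03 - 1.84*n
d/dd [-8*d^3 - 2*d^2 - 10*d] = -24*d^2 - 4*d - 10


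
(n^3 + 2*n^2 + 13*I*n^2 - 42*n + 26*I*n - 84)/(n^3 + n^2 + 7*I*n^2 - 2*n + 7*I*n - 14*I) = (n + 6*I)/(n - 1)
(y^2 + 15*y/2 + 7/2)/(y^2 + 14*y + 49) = (y + 1/2)/(y + 7)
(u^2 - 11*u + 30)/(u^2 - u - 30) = (u - 5)/(u + 5)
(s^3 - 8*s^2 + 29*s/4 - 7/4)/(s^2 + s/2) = (4*s^3 - 32*s^2 + 29*s - 7)/(2*s*(2*s + 1))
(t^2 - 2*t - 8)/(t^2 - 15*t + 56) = (t^2 - 2*t - 8)/(t^2 - 15*t + 56)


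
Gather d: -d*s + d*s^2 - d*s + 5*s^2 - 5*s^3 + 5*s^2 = d*(s^2 - 2*s) - 5*s^3 + 10*s^2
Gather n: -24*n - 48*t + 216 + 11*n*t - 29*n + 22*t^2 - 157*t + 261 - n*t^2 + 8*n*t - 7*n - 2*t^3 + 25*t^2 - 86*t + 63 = n*(-t^2 + 19*t - 60) - 2*t^3 + 47*t^2 - 291*t + 540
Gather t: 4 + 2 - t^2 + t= -t^2 + t + 6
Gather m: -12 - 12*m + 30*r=-12*m + 30*r - 12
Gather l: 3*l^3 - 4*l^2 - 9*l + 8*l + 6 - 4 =3*l^3 - 4*l^2 - l + 2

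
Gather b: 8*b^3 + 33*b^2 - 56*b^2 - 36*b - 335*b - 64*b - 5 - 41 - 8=8*b^3 - 23*b^2 - 435*b - 54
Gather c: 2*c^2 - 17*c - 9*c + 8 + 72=2*c^2 - 26*c + 80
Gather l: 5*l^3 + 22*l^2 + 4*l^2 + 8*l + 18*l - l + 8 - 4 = 5*l^3 + 26*l^2 + 25*l + 4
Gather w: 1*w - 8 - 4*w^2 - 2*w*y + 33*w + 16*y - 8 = -4*w^2 + w*(34 - 2*y) + 16*y - 16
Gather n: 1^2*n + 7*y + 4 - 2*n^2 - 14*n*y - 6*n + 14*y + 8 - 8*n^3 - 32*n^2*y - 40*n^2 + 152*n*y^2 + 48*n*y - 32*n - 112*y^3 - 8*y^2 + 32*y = -8*n^3 + n^2*(-32*y - 42) + n*(152*y^2 + 34*y - 37) - 112*y^3 - 8*y^2 + 53*y + 12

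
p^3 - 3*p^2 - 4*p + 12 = (p - 3)*(p - 2)*(p + 2)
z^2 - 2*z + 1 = (z - 1)^2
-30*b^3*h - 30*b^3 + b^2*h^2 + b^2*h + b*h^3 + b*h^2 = (-5*b + h)*(6*b + h)*(b*h + b)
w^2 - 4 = (w - 2)*(w + 2)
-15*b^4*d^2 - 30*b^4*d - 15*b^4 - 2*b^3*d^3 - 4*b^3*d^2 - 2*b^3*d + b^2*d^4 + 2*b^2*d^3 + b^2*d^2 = (-5*b + d)*(3*b + d)*(b*d + b)^2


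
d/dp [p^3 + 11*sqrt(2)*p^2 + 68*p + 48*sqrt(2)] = 3*p^2 + 22*sqrt(2)*p + 68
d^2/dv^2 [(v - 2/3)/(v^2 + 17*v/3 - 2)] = 2*((3*v - 2)*(6*v + 17)^2 - 9*(3*v + 5)*(3*v^2 + 17*v - 6))/(3*v^2 + 17*v - 6)^3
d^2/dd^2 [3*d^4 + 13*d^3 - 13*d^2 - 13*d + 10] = 36*d^2 + 78*d - 26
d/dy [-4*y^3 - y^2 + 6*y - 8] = -12*y^2 - 2*y + 6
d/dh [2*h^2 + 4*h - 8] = 4*h + 4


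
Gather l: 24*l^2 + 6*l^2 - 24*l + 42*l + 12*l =30*l^2 + 30*l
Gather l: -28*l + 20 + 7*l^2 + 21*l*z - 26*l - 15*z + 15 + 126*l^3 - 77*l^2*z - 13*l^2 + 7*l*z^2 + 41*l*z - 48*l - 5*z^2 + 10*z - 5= 126*l^3 + l^2*(-77*z - 6) + l*(7*z^2 + 62*z - 102) - 5*z^2 - 5*z + 30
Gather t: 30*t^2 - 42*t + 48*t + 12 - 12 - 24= 30*t^2 + 6*t - 24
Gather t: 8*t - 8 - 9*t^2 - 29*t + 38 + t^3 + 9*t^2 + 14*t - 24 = t^3 - 7*t + 6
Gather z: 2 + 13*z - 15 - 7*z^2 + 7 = -7*z^2 + 13*z - 6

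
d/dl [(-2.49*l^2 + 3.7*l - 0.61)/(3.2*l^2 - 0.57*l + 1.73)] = (-10.4207*l^2 - 4.7114*l + 6.0533)/(10.24*l^4 - 3.648*l^3 + 11.3969*l^2 - 1.9722*l + 2.9929)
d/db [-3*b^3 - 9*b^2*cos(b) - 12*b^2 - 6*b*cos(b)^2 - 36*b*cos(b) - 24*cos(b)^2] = 9*b^2*sin(b) - 9*b^2 + 36*b*sin(b) + 6*b*sin(2*b) - 18*b*cos(b) - 24*b + 24*sin(2*b) - 6*cos(b)^2 - 36*cos(b)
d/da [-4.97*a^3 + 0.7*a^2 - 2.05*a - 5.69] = -14.91*a^2 + 1.4*a - 2.05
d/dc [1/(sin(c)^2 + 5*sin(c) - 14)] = -(2*sin(c) + 5)*cos(c)/(sin(c)^2 + 5*sin(c) - 14)^2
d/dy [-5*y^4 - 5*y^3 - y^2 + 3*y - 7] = -20*y^3 - 15*y^2 - 2*y + 3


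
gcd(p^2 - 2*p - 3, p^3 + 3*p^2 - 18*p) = p - 3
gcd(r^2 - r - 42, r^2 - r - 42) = r^2 - r - 42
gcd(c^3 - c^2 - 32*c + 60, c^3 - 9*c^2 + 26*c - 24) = c - 2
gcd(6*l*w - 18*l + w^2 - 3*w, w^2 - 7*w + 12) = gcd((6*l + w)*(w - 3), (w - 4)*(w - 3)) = w - 3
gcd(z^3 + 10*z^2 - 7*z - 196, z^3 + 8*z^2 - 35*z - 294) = z^2 + 14*z + 49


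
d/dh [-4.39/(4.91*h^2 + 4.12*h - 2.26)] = (43.1098*h + 18.0868)/(4.91*h^2 + 4.12*h - 2.26)^2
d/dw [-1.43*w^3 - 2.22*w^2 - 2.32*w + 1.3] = -4.29*w^2 - 4.44*w - 2.32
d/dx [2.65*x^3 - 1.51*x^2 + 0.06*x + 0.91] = 7.95*x^2 - 3.02*x + 0.06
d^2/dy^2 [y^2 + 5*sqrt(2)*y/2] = 2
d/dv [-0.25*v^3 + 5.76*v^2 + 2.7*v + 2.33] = -0.75*v^2 + 11.52*v + 2.7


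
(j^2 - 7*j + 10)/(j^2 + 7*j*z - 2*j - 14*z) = (j - 5)/(j + 7*z)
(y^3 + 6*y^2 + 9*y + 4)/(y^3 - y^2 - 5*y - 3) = (y + 4)/(y - 3)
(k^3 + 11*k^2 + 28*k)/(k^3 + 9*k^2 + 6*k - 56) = k/(k - 2)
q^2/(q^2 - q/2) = 2*q/(2*q - 1)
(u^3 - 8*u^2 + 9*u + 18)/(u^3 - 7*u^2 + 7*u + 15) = (u - 6)/(u - 5)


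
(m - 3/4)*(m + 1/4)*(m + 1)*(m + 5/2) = m^4 + 3*m^3 + 9*m^2/16 - 61*m/32 - 15/32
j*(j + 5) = j^2 + 5*j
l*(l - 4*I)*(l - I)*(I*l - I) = I*l^4 + 5*l^3 - I*l^3 - 5*l^2 - 4*I*l^2 + 4*I*l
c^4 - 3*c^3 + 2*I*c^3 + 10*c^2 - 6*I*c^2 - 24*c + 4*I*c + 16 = (c - 2)*(c - 1)*(c - 2*I)*(c + 4*I)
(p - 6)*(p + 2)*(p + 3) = p^3 - p^2 - 24*p - 36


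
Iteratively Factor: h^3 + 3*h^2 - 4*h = (h + 4)*(h^2 - h) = (h - 1)*(h + 4)*(h)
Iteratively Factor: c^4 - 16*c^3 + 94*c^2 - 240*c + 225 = (c - 5)*(c^3 - 11*c^2 + 39*c - 45) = (c - 5)^2*(c^2 - 6*c + 9) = (c - 5)^2*(c - 3)*(c - 3)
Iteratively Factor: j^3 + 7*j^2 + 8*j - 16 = (j + 4)*(j^2 + 3*j - 4) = (j - 1)*(j + 4)*(j + 4)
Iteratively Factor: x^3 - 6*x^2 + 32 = (x - 4)*(x^2 - 2*x - 8) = (x - 4)^2*(x + 2)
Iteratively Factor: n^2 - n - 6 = (n + 2)*(n - 3)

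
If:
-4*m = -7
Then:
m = 7/4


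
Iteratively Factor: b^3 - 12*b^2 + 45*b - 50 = (b - 2)*(b^2 - 10*b + 25) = (b - 5)*(b - 2)*(b - 5)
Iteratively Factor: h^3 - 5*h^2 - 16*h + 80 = (h - 4)*(h^2 - h - 20) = (h - 4)*(h + 4)*(h - 5)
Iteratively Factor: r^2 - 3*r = (r)*(r - 3)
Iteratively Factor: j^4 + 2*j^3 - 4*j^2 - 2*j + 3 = (j - 1)*(j^3 + 3*j^2 - j - 3) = (j - 1)*(j + 3)*(j^2 - 1) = (j - 1)^2*(j + 3)*(j + 1)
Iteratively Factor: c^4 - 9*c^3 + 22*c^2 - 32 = (c - 4)*(c^3 - 5*c^2 + 2*c + 8) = (c - 4)*(c - 2)*(c^2 - 3*c - 4) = (c - 4)*(c - 2)*(c + 1)*(c - 4)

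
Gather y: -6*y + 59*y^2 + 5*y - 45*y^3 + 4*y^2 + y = -45*y^3 + 63*y^2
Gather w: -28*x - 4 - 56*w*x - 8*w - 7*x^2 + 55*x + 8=w*(-56*x - 8) - 7*x^2 + 27*x + 4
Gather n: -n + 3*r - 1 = -n + 3*r - 1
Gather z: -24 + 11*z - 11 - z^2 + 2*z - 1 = -z^2 + 13*z - 36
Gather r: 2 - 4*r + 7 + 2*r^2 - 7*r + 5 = 2*r^2 - 11*r + 14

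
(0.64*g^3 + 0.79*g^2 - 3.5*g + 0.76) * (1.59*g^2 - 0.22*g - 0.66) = 1.0176*g^5 + 1.1153*g^4 - 6.1612*g^3 + 1.457*g^2 + 2.1428*g - 0.5016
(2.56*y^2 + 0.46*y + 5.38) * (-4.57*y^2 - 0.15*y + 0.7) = -11.6992*y^4 - 2.4862*y^3 - 22.8636*y^2 - 0.485*y + 3.766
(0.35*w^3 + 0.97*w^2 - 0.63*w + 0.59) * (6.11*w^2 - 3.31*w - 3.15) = 2.1385*w^5 + 4.7682*w^4 - 8.1625*w^3 + 2.6347*w^2 + 0.0316000000000001*w - 1.8585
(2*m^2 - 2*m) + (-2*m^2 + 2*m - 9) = -9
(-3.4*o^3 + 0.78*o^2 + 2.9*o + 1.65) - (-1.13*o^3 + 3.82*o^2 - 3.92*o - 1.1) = -2.27*o^3 - 3.04*o^2 + 6.82*o + 2.75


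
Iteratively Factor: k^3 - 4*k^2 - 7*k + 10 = (k + 2)*(k^2 - 6*k + 5) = (k - 5)*(k + 2)*(k - 1)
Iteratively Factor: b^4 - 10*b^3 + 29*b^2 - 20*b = (b)*(b^3 - 10*b^2 + 29*b - 20) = b*(b - 4)*(b^2 - 6*b + 5) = b*(b - 5)*(b - 4)*(b - 1)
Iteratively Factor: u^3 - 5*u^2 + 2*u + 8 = (u + 1)*(u^2 - 6*u + 8) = (u - 4)*(u + 1)*(u - 2)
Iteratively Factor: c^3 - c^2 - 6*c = (c + 2)*(c^2 - 3*c) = (c - 3)*(c + 2)*(c)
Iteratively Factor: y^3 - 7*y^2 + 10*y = (y)*(y^2 - 7*y + 10) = y*(y - 5)*(y - 2)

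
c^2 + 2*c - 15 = (c - 3)*(c + 5)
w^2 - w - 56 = (w - 8)*(w + 7)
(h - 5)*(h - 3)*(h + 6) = h^3 - 2*h^2 - 33*h + 90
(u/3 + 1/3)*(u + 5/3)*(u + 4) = u^3/3 + 20*u^2/9 + 37*u/9 + 20/9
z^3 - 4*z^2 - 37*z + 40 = (z - 8)*(z - 1)*(z + 5)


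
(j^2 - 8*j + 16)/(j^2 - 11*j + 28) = (j - 4)/(j - 7)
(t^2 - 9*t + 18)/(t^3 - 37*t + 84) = (t - 6)/(t^2 + 3*t - 28)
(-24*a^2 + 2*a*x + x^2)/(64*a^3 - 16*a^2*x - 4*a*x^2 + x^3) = (6*a + x)/(-16*a^2 + x^2)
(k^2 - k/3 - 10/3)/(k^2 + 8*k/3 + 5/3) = (k - 2)/(k + 1)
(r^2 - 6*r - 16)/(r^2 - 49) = (r^2 - 6*r - 16)/(r^2 - 49)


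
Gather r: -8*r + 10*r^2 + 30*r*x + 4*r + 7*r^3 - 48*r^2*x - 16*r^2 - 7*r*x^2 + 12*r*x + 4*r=7*r^3 + r^2*(-48*x - 6) + r*(-7*x^2 + 42*x)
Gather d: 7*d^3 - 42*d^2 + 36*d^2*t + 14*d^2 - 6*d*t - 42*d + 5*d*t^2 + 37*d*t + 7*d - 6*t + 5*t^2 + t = 7*d^3 + d^2*(36*t - 28) + d*(5*t^2 + 31*t - 35) + 5*t^2 - 5*t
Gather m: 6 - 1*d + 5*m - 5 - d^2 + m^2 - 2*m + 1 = -d^2 - d + m^2 + 3*m + 2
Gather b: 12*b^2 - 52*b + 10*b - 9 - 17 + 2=12*b^2 - 42*b - 24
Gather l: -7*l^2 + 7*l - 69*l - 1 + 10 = -7*l^2 - 62*l + 9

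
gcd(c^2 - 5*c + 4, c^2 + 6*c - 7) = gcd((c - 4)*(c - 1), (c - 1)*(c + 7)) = c - 1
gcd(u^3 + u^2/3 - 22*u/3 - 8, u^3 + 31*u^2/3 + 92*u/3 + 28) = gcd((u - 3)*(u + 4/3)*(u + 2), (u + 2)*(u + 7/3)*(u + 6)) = u + 2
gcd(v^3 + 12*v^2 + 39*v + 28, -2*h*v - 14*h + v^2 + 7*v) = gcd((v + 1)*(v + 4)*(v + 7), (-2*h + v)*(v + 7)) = v + 7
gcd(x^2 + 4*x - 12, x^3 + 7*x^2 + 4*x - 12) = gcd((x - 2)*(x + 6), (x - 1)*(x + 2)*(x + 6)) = x + 6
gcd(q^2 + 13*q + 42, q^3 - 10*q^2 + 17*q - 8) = 1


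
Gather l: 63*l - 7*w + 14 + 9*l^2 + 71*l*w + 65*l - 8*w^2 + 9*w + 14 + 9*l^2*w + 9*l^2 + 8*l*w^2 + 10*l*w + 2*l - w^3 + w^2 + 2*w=l^2*(9*w + 18) + l*(8*w^2 + 81*w + 130) - w^3 - 7*w^2 + 4*w + 28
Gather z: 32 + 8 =40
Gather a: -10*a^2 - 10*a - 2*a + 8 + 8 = -10*a^2 - 12*a + 16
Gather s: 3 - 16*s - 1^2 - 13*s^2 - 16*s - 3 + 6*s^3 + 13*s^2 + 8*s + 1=6*s^3 - 24*s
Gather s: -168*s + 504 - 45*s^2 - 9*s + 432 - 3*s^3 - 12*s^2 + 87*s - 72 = -3*s^3 - 57*s^2 - 90*s + 864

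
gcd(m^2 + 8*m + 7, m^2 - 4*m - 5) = m + 1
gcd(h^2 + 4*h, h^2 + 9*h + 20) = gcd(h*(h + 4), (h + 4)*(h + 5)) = h + 4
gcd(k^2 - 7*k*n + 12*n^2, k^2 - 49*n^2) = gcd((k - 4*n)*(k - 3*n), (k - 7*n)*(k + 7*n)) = 1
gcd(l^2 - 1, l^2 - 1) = l^2 - 1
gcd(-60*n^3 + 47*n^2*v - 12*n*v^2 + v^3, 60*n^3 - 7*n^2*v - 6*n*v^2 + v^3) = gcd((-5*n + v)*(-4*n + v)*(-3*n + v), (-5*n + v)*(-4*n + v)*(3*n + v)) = 20*n^2 - 9*n*v + v^2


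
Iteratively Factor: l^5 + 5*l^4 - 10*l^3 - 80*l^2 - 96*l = (l + 2)*(l^4 + 3*l^3 - 16*l^2 - 48*l) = l*(l + 2)*(l^3 + 3*l^2 - 16*l - 48) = l*(l + 2)*(l + 3)*(l^2 - 16) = l*(l + 2)*(l + 3)*(l + 4)*(l - 4)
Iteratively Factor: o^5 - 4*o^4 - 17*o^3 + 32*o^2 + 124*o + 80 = (o - 5)*(o^4 + o^3 - 12*o^2 - 28*o - 16) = (o - 5)*(o - 4)*(o^3 + 5*o^2 + 8*o + 4) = (o - 5)*(o - 4)*(o + 1)*(o^2 + 4*o + 4) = (o - 5)*(o - 4)*(o + 1)*(o + 2)*(o + 2)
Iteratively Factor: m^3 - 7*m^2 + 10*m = (m - 5)*(m^2 - 2*m) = m*(m - 5)*(m - 2)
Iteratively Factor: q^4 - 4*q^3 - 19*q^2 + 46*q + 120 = (q - 5)*(q^3 + q^2 - 14*q - 24) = (q - 5)*(q + 3)*(q^2 - 2*q - 8) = (q - 5)*(q + 2)*(q + 3)*(q - 4)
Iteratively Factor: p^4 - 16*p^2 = (p)*(p^3 - 16*p) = p*(p - 4)*(p^2 + 4*p) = p^2*(p - 4)*(p + 4)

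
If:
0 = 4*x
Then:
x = 0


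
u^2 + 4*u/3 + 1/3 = (u + 1/3)*(u + 1)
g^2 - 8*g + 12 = (g - 6)*(g - 2)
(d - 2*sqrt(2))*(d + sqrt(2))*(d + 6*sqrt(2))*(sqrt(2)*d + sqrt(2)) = sqrt(2)*d^4 + sqrt(2)*d^3 + 10*d^3 - 16*sqrt(2)*d^2 + 10*d^2 - 48*d - 16*sqrt(2)*d - 48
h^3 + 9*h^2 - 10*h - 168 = (h - 4)*(h + 6)*(h + 7)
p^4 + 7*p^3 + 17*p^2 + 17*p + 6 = (p + 1)^2*(p + 2)*(p + 3)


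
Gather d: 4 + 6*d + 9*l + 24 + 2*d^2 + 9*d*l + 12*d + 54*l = 2*d^2 + d*(9*l + 18) + 63*l + 28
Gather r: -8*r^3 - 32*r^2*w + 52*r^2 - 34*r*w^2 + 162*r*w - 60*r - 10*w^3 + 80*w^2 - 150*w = -8*r^3 + r^2*(52 - 32*w) + r*(-34*w^2 + 162*w - 60) - 10*w^3 + 80*w^2 - 150*w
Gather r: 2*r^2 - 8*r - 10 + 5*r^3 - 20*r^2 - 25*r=5*r^3 - 18*r^2 - 33*r - 10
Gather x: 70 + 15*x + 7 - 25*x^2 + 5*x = -25*x^2 + 20*x + 77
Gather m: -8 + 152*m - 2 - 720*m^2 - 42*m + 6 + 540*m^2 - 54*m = -180*m^2 + 56*m - 4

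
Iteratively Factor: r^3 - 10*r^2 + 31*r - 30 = (r - 5)*(r^2 - 5*r + 6) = (r - 5)*(r - 3)*(r - 2)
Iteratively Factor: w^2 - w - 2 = (w + 1)*(w - 2)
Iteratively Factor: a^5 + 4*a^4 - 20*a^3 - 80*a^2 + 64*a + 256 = (a - 4)*(a^4 + 8*a^3 + 12*a^2 - 32*a - 64) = (a - 4)*(a - 2)*(a^3 + 10*a^2 + 32*a + 32) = (a - 4)*(a - 2)*(a + 2)*(a^2 + 8*a + 16) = (a - 4)*(a - 2)*(a + 2)*(a + 4)*(a + 4)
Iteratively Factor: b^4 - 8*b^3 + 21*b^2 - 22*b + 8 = (b - 1)*(b^3 - 7*b^2 + 14*b - 8) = (b - 1)^2*(b^2 - 6*b + 8) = (b - 4)*(b - 1)^2*(b - 2)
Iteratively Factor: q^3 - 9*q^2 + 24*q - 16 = (q - 4)*(q^2 - 5*q + 4) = (q - 4)*(q - 1)*(q - 4)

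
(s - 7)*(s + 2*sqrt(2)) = s^2 - 7*s + 2*sqrt(2)*s - 14*sqrt(2)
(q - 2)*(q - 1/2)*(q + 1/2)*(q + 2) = q^4 - 17*q^2/4 + 1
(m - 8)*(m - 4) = m^2 - 12*m + 32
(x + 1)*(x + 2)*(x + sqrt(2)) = x^3 + sqrt(2)*x^2 + 3*x^2 + 2*x + 3*sqrt(2)*x + 2*sqrt(2)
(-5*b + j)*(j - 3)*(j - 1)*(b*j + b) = -5*b^2*j^3 + 15*b^2*j^2 + 5*b^2*j - 15*b^2 + b*j^4 - 3*b*j^3 - b*j^2 + 3*b*j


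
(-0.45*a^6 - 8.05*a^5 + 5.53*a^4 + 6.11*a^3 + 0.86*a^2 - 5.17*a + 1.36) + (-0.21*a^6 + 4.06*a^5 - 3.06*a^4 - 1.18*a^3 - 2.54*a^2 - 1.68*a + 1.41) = -0.66*a^6 - 3.99*a^5 + 2.47*a^4 + 4.93*a^3 - 1.68*a^2 - 6.85*a + 2.77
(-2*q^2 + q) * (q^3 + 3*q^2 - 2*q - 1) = -2*q^5 - 5*q^4 + 7*q^3 - q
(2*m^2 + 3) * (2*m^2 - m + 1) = 4*m^4 - 2*m^3 + 8*m^2 - 3*m + 3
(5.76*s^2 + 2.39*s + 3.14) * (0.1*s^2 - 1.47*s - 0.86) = 0.576*s^4 - 8.2282*s^3 - 8.1529*s^2 - 6.6712*s - 2.7004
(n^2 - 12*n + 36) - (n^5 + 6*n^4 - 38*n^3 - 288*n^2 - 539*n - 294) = -n^5 - 6*n^4 + 38*n^3 + 289*n^2 + 527*n + 330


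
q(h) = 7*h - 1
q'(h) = 7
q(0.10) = -0.30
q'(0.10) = 7.00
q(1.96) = 12.72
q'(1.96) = 7.00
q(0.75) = 4.25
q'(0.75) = 7.00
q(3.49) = 23.43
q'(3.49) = 7.00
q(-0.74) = -6.18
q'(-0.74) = 7.00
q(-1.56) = -11.92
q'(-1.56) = 7.00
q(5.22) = 35.54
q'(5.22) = 7.00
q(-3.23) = -23.61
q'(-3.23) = 7.00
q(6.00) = 41.00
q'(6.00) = 7.00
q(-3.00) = -22.00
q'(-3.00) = 7.00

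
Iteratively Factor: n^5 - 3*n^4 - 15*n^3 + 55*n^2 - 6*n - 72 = (n - 2)*(n^4 - n^3 - 17*n^2 + 21*n + 36) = (n - 2)*(n + 1)*(n^3 - 2*n^2 - 15*n + 36) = (n - 3)*(n - 2)*(n + 1)*(n^2 + n - 12) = (n - 3)*(n - 2)*(n + 1)*(n + 4)*(n - 3)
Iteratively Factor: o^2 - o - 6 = (o + 2)*(o - 3)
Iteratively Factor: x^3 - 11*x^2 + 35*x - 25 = (x - 1)*(x^2 - 10*x + 25) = (x - 5)*(x - 1)*(x - 5)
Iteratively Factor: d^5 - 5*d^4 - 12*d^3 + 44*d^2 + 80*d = (d - 5)*(d^4 - 12*d^2 - 16*d) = (d - 5)*(d + 2)*(d^3 - 2*d^2 - 8*d) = (d - 5)*(d - 4)*(d + 2)*(d^2 + 2*d) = d*(d - 5)*(d - 4)*(d + 2)*(d + 2)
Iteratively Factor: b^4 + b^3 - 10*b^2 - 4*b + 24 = (b - 2)*(b^3 + 3*b^2 - 4*b - 12) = (b - 2)*(b + 2)*(b^2 + b - 6) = (b - 2)*(b + 2)*(b + 3)*(b - 2)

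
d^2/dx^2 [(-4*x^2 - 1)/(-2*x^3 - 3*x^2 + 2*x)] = 2*(16*x^6 + 72*x^4 + 72*x^3 + 15*x^2 - 18*x + 4)/(x^3*(8*x^6 + 36*x^5 + 30*x^4 - 45*x^3 - 30*x^2 + 36*x - 8))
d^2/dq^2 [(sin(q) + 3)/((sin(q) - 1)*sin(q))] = (-sin(q) - 14 - 3/sin(q) + 12/sin(q)^2 - 6/sin(q)^3)/(sin(q) - 1)^2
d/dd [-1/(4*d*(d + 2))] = (d + 1)/(2*d^2*(d + 2)^2)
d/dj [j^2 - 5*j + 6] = 2*j - 5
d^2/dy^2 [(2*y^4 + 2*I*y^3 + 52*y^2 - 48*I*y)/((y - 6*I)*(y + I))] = 4*(y^6 - 15*I*y^5 - 57*y^4 - 165*I*y^3 - 162*y^2 + 540*I*y + 1656)/(y^6 - 15*I*y^5 - 57*y^4 - 55*I*y^3 - 342*y^2 - 540*I*y + 216)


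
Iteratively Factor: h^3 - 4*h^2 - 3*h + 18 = (h - 3)*(h^2 - h - 6) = (h - 3)*(h + 2)*(h - 3)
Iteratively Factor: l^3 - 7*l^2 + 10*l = (l - 2)*(l^2 - 5*l) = l*(l - 2)*(l - 5)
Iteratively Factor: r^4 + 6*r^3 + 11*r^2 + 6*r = (r + 1)*(r^3 + 5*r^2 + 6*r) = (r + 1)*(r + 3)*(r^2 + 2*r) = r*(r + 1)*(r + 3)*(r + 2)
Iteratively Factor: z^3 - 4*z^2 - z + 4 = (z + 1)*(z^2 - 5*z + 4) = (z - 1)*(z + 1)*(z - 4)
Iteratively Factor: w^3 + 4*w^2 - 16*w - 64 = (w + 4)*(w^2 - 16) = (w + 4)^2*(w - 4)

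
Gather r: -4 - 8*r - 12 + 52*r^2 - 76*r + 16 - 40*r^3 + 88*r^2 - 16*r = -40*r^3 + 140*r^2 - 100*r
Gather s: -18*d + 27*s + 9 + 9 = -18*d + 27*s + 18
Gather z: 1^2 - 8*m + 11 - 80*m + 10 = 22 - 88*m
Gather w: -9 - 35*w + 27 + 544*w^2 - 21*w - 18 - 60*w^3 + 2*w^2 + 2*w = -60*w^3 + 546*w^2 - 54*w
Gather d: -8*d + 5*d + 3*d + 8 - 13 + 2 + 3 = 0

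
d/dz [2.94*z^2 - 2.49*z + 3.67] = 5.88*z - 2.49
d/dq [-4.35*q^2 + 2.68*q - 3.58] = 2.68 - 8.7*q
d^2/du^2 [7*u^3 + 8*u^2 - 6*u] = 42*u + 16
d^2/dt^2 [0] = 0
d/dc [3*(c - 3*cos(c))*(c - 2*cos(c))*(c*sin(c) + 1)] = 3*(c - 3*cos(c))*(c - 2*cos(c))*(c*cos(c) + sin(c)) + 3*(c - 3*cos(c))*(c*sin(c) + 1)*(2*sin(c) + 1) + 3*(c - 2*cos(c))*(c*sin(c) + 1)*(3*sin(c) + 1)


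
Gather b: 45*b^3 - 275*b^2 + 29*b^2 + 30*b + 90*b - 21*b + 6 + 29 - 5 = 45*b^3 - 246*b^2 + 99*b + 30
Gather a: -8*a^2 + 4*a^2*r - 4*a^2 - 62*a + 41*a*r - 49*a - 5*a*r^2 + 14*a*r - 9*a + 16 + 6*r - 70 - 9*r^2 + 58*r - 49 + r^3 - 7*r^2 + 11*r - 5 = a^2*(4*r - 12) + a*(-5*r^2 + 55*r - 120) + r^3 - 16*r^2 + 75*r - 108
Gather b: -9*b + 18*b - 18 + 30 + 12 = 9*b + 24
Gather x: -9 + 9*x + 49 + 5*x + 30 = 14*x + 70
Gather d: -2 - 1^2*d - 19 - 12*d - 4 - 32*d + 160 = 135 - 45*d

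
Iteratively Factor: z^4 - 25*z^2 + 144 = (z - 3)*(z^3 + 3*z^2 - 16*z - 48) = (z - 3)*(z + 4)*(z^2 - z - 12) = (z - 4)*(z - 3)*(z + 4)*(z + 3)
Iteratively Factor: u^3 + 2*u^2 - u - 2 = (u - 1)*(u^2 + 3*u + 2) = (u - 1)*(u + 2)*(u + 1)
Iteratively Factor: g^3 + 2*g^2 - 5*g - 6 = (g - 2)*(g^2 + 4*g + 3) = (g - 2)*(g + 3)*(g + 1)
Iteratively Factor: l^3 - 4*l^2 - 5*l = (l - 5)*(l^2 + l) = l*(l - 5)*(l + 1)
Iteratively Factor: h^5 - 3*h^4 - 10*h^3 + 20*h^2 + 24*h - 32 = (h + 2)*(h^4 - 5*h^3 + 20*h - 16) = (h + 2)^2*(h^3 - 7*h^2 + 14*h - 8) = (h - 1)*(h + 2)^2*(h^2 - 6*h + 8) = (h - 2)*(h - 1)*(h + 2)^2*(h - 4)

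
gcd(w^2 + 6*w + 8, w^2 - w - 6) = w + 2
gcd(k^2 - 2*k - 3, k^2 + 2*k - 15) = k - 3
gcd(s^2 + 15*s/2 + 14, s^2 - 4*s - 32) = s + 4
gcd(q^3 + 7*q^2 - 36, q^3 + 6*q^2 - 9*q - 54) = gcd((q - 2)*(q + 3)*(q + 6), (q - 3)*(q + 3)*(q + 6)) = q^2 + 9*q + 18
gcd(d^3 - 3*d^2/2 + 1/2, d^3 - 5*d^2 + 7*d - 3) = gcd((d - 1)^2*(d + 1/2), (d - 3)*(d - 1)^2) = d^2 - 2*d + 1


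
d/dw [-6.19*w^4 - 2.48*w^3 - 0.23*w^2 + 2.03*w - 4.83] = -24.76*w^3 - 7.44*w^2 - 0.46*w + 2.03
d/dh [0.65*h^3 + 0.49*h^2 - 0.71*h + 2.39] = 1.95*h^2 + 0.98*h - 0.71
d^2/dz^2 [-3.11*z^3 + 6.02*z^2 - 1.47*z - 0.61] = 12.04 - 18.66*z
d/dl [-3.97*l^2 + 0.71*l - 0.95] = 0.71 - 7.94*l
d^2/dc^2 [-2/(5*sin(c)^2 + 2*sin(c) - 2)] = 4*(50*sin(c)^4 + 15*sin(c)^3 - 53*sin(c)^2 - 28*sin(c) - 14)/(5*sin(c)^2 + 2*sin(c) - 2)^3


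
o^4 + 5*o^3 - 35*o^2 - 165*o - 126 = (o - 6)*(o + 1)*(o + 3)*(o + 7)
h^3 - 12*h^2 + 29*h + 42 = (h - 7)*(h - 6)*(h + 1)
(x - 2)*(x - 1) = x^2 - 3*x + 2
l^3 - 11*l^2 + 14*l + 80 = (l - 8)*(l - 5)*(l + 2)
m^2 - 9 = (m - 3)*(m + 3)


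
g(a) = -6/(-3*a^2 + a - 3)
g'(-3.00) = 0.10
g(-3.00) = 0.18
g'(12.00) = 0.00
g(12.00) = 0.01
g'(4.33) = -0.05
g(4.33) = 0.11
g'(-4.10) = 0.05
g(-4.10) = 0.10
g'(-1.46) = 0.50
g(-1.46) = 0.55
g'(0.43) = -0.97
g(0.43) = 1.92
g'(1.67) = -0.58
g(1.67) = 0.62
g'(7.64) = -0.01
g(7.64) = 0.04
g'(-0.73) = 1.14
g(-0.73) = 1.13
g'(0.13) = 0.15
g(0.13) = 2.05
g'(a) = -6*(6*a - 1)/(-3*a^2 + a - 3)^2 = 6*(1 - 6*a)/(3*a^2 - a + 3)^2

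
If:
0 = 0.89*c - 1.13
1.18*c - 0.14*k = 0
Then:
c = 1.27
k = 10.70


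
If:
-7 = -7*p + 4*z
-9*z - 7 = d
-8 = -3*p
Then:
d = -133/4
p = 8/3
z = 35/12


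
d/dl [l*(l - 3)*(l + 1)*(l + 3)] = 4*l^3 + 3*l^2 - 18*l - 9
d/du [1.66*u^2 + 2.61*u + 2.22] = 3.32*u + 2.61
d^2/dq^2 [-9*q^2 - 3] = -18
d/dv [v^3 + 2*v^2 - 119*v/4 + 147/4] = 3*v^2 + 4*v - 119/4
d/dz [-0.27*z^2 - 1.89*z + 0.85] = -0.54*z - 1.89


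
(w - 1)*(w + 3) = w^2 + 2*w - 3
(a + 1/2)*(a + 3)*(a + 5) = a^3 + 17*a^2/2 + 19*a + 15/2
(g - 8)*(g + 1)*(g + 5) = g^3 - 2*g^2 - 43*g - 40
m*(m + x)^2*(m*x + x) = m^4*x + 2*m^3*x^2 + m^3*x + m^2*x^3 + 2*m^2*x^2 + m*x^3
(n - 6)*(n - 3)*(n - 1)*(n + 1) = n^4 - 9*n^3 + 17*n^2 + 9*n - 18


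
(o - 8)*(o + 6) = o^2 - 2*o - 48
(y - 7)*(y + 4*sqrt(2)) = y^2 - 7*y + 4*sqrt(2)*y - 28*sqrt(2)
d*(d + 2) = d^2 + 2*d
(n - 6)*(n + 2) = n^2 - 4*n - 12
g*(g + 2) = g^2 + 2*g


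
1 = 1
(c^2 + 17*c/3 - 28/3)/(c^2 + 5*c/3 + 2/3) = (3*c^2 + 17*c - 28)/(3*c^2 + 5*c + 2)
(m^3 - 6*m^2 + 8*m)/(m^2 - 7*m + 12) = m*(m - 2)/(m - 3)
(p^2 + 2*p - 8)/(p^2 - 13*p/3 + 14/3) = 3*(p + 4)/(3*p - 7)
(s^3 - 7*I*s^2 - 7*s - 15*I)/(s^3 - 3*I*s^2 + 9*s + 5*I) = (s - 3*I)/(s + I)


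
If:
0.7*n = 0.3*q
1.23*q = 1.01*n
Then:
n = 0.00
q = 0.00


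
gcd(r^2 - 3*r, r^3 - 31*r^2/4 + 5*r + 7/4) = 1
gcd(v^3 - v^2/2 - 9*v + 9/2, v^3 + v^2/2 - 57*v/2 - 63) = v + 3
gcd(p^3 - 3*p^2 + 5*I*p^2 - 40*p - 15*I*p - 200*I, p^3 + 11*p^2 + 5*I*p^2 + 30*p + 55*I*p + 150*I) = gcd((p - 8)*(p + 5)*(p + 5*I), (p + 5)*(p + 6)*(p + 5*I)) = p^2 + p*(5 + 5*I) + 25*I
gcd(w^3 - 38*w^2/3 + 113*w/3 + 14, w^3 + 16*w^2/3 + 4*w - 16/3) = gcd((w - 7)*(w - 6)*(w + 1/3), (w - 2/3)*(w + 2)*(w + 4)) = 1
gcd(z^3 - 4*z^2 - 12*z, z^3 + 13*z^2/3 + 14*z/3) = z^2 + 2*z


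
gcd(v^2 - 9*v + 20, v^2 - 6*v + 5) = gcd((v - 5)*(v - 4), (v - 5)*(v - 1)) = v - 5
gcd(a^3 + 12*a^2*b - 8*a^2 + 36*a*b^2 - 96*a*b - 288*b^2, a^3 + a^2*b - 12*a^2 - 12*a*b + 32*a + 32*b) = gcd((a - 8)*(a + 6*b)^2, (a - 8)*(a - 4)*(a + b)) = a - 8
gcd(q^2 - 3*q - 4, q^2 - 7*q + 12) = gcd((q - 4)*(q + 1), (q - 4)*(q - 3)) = q - 4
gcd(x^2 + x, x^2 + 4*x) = x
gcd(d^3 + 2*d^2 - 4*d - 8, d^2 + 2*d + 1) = 1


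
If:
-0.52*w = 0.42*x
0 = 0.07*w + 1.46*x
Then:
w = 0.00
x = 0.00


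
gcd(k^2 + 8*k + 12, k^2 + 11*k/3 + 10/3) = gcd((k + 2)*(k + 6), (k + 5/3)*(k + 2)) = k + 2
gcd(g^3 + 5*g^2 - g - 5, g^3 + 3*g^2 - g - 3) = g^2 - 1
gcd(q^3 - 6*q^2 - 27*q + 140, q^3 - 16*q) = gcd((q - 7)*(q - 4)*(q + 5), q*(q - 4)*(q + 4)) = q - 4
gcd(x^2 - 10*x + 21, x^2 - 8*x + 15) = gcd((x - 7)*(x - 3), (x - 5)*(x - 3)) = x - 3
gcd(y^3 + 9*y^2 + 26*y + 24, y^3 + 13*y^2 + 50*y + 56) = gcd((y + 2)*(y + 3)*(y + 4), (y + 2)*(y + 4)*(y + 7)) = y^2 + 6*y + 8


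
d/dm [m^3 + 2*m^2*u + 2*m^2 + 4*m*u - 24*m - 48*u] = 3*m^2 + 4*m*u + 4*m + 4*u - 24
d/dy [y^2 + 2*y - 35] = 2*y + 2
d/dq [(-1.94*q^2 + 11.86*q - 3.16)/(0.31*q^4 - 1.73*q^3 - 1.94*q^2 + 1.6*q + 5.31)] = (1.2028*q^5 - 14.386*q^4 + 44.954*q^3 + 3.504*q^2 - 32.8636*q + 68.0326)/(0.0961*q^8 - 1.0726*q^7 + 1.7901*q^6 + 7.7044*q^5 + 1.5198*q^4 - 24.5806*q^3 - 18.0428*q^2 + 16.992*q + 28.1961)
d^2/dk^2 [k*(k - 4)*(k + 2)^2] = 12*k^2 - 24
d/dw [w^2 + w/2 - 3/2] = 2*w + 1/2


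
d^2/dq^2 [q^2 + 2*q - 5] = 2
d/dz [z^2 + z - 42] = 2*z + 1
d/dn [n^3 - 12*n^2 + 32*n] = 3*n^2 - 24*n + 32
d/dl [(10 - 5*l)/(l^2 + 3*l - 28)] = 5*(l^2 - 4*l + 22)/(l^4 + 6*l^3 - 47*l^2 - 168*l + 784)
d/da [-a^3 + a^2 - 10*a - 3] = -3*a^2 + 2*a - 10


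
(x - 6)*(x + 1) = x^2 - 5*x - 6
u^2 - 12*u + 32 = (u - 8)*(u - 4)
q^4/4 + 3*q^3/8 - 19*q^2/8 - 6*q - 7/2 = (q/2 + 1)^2*(q - 7/2)*(q + 1)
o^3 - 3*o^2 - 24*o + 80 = (o - 4)^2*(o + 5)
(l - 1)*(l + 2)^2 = l^3 + 3*l^2 - 4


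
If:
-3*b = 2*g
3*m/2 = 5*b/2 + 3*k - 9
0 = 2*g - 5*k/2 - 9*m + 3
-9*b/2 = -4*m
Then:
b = -432/1195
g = 648/1195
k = 3702/1195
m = -486/1195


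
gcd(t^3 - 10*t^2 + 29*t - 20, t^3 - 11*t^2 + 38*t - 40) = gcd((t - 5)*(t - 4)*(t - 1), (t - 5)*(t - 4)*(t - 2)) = t^2 - 9*t + 20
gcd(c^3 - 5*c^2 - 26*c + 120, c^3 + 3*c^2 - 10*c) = c + 5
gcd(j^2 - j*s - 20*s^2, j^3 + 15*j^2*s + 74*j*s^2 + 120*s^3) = j + 4*s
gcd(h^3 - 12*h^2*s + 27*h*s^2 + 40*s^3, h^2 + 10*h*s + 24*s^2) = 1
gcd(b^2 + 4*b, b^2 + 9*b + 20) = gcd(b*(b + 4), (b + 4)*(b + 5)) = b + 4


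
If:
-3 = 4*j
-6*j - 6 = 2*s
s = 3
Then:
No Solution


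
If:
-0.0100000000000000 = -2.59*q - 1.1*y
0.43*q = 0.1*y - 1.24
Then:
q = -1.86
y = 4.39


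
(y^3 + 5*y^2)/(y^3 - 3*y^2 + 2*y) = y*(y + 5)/(y^2 - 3*y + 2)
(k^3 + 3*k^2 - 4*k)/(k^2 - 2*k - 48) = k*(-k^2 - 3*k + 4)/(-k^2 + 2*k + 48)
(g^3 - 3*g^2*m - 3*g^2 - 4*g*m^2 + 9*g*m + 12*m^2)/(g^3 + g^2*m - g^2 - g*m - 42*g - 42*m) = (g^2 - 4*g*m - 3*g + 12*m)/(g^2 - g - 42)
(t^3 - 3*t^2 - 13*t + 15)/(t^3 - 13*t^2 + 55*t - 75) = (t^2 + 2*t - 3)/(t^2 - 8*t + 15)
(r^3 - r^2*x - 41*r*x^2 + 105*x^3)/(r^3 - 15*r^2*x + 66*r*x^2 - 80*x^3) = (r^2 + 4*r*x - 21*x^2)/(r^2 - 10*r*x + 16*x^2)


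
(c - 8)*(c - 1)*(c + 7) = c^3 - 2*c^2 - 55*c + 56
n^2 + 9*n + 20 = (n + 4)*(n + 5)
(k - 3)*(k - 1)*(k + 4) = k^3 - 13*k + 12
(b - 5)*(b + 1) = b^2 - 4*b - 5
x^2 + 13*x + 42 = (x + 6)*(x + 7)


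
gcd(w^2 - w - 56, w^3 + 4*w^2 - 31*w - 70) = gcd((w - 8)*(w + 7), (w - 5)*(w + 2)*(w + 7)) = w + 7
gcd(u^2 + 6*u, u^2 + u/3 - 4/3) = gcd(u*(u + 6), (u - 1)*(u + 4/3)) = 1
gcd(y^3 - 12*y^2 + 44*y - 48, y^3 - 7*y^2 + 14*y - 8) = y^2 - 6*y + 8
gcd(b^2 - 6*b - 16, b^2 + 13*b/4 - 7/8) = 1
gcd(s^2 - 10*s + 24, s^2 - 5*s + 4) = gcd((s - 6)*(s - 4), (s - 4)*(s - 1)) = s - 4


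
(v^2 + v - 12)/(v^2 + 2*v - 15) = (v + 4)/(v + 5)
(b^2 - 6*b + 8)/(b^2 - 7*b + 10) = (b - 4)/(b - 5)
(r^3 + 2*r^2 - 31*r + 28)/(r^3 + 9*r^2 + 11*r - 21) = (r - 4)/(r + 3)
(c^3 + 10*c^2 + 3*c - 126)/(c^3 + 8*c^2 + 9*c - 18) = (c^2 + 4*c - 21)/(c^2 + 2*c - 3)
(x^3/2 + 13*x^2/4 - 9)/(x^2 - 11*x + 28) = (2*x^3 + 13*x^2 - 36)/(4*(x^2 - 11*x + 28))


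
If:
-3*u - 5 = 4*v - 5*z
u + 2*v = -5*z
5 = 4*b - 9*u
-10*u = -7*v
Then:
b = 125/352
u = -35/88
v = -25/44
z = 27/88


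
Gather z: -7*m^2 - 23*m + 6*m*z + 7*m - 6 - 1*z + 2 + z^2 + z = -7*m^2 + 6*m*z - 16*m + z^2 - 4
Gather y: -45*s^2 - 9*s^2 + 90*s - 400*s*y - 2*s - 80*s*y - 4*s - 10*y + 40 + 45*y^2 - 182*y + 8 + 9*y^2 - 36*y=-54*s^2 + 84*s + 54*y^2 + y*(-480*s - 228) + 48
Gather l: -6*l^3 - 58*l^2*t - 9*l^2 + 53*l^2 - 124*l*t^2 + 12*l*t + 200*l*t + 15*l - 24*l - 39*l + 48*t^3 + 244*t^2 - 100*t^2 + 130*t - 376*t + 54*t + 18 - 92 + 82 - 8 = -6*l^3 + l^2*(44 - 58*t) + l*(-124*t^2 + 212*t - 48) + 48*t^3 + 144*t^2 - 192*t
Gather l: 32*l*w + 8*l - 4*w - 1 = l*(32*w + 8) - 4*w - 1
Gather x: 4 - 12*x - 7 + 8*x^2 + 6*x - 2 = 8*x^2 - 6*x - 5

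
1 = 1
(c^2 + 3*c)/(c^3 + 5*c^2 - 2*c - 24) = c/(c^2 + 2*c - 8)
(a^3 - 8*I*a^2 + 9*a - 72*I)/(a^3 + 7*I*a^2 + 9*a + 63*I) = (a - 8*I)/(a + 7*I)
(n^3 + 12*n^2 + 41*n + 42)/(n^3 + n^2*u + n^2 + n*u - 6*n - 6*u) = (n^2 + 9*n + 14)/(n^2 + n*u - 2*n - 2*u)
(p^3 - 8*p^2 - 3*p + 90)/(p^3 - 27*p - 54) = (p - 5)/(p + 3)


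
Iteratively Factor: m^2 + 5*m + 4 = (m + 1)*(m + 4)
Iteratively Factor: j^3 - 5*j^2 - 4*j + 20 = (j - 2)*(j^2 - 3*j - 10) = (j - 5)*(j - 2)*(j + 2)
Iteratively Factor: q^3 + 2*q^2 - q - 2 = (q + 1)*(q^2 + q - 2) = (q + 1)*(q + 2)*(q - 1)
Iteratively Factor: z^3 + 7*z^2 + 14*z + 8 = (z + 2)*(z^2 + 5*z + 4) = (z + 2)*(z + 4)*(z + 1)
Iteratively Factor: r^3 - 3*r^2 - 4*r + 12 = (r + 2)*(r^2 - 5*r + 6) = (r - 3)*(r + 2)*(r - 2)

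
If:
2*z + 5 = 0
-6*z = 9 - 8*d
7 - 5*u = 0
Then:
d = -3/4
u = 7/5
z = -5/2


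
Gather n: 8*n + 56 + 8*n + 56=16*n + 112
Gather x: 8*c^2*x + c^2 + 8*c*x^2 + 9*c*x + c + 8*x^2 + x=c^2 + c + x^2*(8*c + 8) + x*(8*c^2 + 9*c + 1)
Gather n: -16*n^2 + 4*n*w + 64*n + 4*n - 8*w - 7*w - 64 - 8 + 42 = -16*n^2 + n*(4*w + 68) - 15*w - 30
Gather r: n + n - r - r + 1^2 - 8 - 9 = 2*n - 2*r - 16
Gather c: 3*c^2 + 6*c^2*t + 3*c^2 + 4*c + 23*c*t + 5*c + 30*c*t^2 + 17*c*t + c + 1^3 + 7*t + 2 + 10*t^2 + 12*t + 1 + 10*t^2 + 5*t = c^2*(6*t + 6) + c*(30*t^2 + 40*t + 10) + 20*t^2 + 24*t + 4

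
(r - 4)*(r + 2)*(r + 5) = r^3 + 3*r^2 - 18*r - 40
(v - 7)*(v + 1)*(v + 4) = v^3 - 2*v^2 - 31*v - 28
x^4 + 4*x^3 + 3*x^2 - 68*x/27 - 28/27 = (x - 2/3)*(x + 1/3)*(x + 2)*(x + 7/3)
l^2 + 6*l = l*(l + 6)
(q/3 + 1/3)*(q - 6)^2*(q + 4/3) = q^4/3 - 29*q^3/9 + 28*q^2/9 + 68*q/3 + 16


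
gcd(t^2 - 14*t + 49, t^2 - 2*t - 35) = t - 7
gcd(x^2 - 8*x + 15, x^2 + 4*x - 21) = x - 3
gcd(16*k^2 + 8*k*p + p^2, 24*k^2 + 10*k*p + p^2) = 4*k + p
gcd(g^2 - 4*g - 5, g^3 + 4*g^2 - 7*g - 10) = g + 1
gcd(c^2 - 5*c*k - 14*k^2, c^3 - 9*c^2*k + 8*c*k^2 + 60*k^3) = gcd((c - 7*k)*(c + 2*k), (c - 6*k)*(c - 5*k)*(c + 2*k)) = c + 2*k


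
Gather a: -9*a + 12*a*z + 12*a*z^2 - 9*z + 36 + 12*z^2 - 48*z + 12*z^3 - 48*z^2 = a*(12*z^2 + 12*z - 9) + 12*z^3 - 36*z^2 - 57*z + 36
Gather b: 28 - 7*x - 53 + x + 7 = -6*x - 18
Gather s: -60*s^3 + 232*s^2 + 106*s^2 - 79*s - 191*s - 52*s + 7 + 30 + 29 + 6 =-60*s^3 + 338*s^2 - 322*s + 72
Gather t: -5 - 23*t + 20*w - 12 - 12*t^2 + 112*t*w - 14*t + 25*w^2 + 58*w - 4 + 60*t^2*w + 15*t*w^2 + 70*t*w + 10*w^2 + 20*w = t^2*(60*w - 12) + t*(15*w^2 + 182*w - 37) + 35*w^2 + 98*w - 21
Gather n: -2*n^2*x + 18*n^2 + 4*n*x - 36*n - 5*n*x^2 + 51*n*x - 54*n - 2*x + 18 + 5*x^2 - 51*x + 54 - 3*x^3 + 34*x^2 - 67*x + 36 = n^2*(18 - 2*x) + n*(-5*x^2 + 55*x - 90) - 3*x^3 + 39*x^2 - 120*x + 108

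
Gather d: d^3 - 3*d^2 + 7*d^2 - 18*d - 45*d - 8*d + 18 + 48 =d^3 + 4*d^2 - 71*d + 66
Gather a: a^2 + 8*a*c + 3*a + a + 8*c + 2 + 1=a^2 + a*(8*c + 4) + 8*c + 3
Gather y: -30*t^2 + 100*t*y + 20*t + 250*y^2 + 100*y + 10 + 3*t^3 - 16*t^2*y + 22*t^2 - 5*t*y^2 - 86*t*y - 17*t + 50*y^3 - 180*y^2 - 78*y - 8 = 3*t^3 - 8*t^2 + 3*t + 50*y^3 + y^2*(70 - 5*t) + y*(-16*t^2 + 14*t + 22) + 2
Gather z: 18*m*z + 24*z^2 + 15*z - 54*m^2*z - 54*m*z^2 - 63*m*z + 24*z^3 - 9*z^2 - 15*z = 24*z^3 + z^2*(15 - 54*m) + z*(-54*m^2 - 45*m)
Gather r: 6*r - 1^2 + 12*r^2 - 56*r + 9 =12*r^2 - 50*r + 8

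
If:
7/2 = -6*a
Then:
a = -7/12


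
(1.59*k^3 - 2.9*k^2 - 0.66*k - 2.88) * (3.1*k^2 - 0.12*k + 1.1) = 4.929*k^5 - 9.1808*k^4 + 0.051*k^3 - 12.0388*k^2 - 0.3804*k - 3.168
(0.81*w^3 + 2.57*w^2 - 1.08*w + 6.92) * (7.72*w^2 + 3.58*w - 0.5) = 6.2532*w^5 + 22.7402*w^4 + 0.458*w^3 + 48.271*w^2 + 25.3136*w - 3.46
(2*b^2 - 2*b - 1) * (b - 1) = 2*b^3 - 4*b^2 + b + 1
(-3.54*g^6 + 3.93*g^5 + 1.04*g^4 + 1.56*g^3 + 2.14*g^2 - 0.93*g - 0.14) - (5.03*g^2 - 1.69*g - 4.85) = -3.54*g^6 + 3.93*g^5 + 1.04*g^4 + 1.56*g^3 - 2.89*g^2 + 0.76*g + 4.71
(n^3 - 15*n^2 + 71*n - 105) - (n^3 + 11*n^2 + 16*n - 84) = -26*n^2 + 55*n - 21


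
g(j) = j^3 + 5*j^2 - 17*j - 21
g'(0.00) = -17.00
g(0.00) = -21.00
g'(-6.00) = 31.00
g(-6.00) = 45.00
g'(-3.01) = -19.92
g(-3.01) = 48.20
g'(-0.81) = -23.13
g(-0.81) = -4.48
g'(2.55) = 28.01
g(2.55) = -15.26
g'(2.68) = 31.35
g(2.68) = -11.40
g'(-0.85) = -23.33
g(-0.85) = -3.55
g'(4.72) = 97.04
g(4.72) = 115.31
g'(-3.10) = -19.17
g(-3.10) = 49.96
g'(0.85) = -6.33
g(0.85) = -31.22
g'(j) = 3*j^2 + 10*j - 17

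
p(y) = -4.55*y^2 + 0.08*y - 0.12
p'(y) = 0.08 - 9.1*y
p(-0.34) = -0.67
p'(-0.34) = 3.17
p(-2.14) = -21.13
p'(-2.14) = 19.55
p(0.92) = -3.90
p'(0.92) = -8.29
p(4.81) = -105.00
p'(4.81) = -43.69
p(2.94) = -39.21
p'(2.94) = -26.67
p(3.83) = -66.56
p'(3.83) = -34.77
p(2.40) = -26.14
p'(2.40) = -21.76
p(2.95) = -39.48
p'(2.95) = -26.76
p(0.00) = -0.12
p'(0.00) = 0.08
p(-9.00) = -369.39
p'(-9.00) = 81.98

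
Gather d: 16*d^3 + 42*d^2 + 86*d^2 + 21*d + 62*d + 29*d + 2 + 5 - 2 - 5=16*d^3 + 128*d^2 + 112*d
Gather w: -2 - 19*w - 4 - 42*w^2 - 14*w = -42*w^2 - 33*w - 6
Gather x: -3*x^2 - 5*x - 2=-3*x^2 - 5*x - 2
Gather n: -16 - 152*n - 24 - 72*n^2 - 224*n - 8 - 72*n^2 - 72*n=-144*n^2 - 448*n - 48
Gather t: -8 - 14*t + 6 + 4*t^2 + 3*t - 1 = 4*t^2 - 11*t - 3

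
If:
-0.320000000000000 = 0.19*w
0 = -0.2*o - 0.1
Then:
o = -0.50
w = -1.68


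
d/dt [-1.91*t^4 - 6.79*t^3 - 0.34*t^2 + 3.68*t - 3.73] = -7.64*t^3 - 20.37*t^2 - 0.68*t + 3.68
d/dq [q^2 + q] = 2*q + 1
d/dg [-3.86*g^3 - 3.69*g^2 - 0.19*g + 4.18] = -11.58*g^2 - 7.38*g - 0.19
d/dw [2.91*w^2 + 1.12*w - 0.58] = 5.82*w + 1.12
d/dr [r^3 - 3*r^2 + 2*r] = 3*r^2 - 6*r + 2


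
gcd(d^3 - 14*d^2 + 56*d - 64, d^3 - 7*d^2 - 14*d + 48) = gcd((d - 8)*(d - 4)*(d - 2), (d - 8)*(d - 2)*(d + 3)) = d^2 - 10*d + 16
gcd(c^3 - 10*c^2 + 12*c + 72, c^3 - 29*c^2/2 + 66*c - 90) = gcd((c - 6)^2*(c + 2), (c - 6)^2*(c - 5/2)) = c^2 - 12*c + 36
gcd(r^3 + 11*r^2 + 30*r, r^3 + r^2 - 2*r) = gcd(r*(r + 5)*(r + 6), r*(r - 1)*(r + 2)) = r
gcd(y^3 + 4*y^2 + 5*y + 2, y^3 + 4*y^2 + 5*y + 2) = y^3 + 4*y^2 + 5*y + 2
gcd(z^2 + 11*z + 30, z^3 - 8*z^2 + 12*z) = 1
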